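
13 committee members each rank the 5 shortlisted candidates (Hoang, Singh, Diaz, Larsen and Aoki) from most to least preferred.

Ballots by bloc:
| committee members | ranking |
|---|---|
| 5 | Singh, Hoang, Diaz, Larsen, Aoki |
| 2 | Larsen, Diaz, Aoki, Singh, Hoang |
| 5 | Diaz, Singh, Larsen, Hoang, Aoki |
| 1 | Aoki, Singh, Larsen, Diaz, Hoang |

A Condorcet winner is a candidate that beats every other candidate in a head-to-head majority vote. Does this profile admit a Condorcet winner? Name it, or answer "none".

Diaz

Head-to-head results (13 committee members):
Hoang vs Singh: Hoang preferred on 0 ballots; Singh wins 13–0.
Hoang vs Diaz: Hoang preferred on 5 ballots; Diaz wins 8–5.
Hoang vs Larsen: 5 for Hoang, 8 for Larsen — Larsen by 8–5.
Hoang vs Aoki: Hoang preferred on 5+5 = 10 ballots; Hoang wins 10–3.
Singh vs Diaz: Singh is ranked higher on 5+1 = 6 ballots, Diaz on 7. Diaz wins 7–6.
Singh vs Larsen: Singh, 11–2.
Singh vs Aoki: Singh wins 10–3.
Diaz vs Larsen: Diaz preferred on 5+5 = 10 ballots; Diaz wins 10–3.
Diaz vs Aoki: 5+2+5 = 12 for Diaz, 1 for Aoki — Diaz by 12–1.
Larsen vs Aoki: Larsen is ranked higher on 5+2+5 = 12 ballots, Aoki on 1. Larsen wins 12–1.
Diaz wins every pairwise contest, so Diaz is the Condorcet winner.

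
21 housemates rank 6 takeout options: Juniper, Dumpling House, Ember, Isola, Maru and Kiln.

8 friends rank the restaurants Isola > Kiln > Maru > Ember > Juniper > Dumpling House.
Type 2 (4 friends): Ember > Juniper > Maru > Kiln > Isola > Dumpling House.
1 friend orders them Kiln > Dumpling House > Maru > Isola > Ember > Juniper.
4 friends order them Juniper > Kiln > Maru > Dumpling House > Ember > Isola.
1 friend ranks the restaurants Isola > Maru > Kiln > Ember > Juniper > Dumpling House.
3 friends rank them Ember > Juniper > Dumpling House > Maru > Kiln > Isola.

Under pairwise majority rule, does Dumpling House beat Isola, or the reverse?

Isola

Ballots ranking Dumpling House above Isola: 1 + 4 + 3 = 8.
Ballots ranking Isola above Dumpling House: 21 − 8 = 13.
Isola wins the head-to-head 13–8.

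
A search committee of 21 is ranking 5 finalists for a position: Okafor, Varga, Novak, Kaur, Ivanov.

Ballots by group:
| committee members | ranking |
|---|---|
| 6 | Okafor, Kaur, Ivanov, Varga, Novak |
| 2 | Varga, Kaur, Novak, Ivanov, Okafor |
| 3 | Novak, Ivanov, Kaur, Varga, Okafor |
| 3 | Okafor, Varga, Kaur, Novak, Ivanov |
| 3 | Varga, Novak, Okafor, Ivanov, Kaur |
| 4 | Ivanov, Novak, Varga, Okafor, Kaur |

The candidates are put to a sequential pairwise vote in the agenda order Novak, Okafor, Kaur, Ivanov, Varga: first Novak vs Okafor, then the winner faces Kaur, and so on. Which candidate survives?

Round 1: Novak vs Okafor — 12–9, Novak advances.
Round 2: Novak vs Kaur — 10–11, Kaur advances.
Round 3: Kaur vs Ivanov — 11–10, Kaur advances.
Round 4: Kaur vs Varga — 9–12, Varga advances.
Varga survives the agenda.

Varga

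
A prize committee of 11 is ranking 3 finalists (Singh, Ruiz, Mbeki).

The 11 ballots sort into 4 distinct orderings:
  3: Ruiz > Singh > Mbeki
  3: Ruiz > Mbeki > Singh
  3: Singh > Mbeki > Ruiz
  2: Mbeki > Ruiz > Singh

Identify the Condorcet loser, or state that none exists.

Mbeki

Pairwise majorities:
Singh vs Ruiz: Singh preferred on 3 ballots; Ruiz wins 8–3.
Singh vs Mbeki: Singh wins 6–5.
Ruiz vs Mbeki: Ruiz preferred on 3+3 = 6 ballots; Ruiz wins 6–5.
Mbeki loses to every other nominee — it is the Condorcet loser.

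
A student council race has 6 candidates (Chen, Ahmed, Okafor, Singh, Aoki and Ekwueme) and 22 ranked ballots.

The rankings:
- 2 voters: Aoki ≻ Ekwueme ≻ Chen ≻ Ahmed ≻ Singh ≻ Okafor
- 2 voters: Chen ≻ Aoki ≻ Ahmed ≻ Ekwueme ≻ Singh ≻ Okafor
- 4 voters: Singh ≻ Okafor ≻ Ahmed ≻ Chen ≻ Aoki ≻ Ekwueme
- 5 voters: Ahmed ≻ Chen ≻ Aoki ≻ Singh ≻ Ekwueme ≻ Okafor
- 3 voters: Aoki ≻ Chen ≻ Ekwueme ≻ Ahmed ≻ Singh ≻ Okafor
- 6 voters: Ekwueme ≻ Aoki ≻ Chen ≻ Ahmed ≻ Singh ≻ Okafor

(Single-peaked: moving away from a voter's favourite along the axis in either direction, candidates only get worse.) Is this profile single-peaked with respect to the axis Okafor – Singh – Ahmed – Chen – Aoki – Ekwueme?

yes

Axis positions: Okafor=1, Singh=2, Ahmed=3, Chen=4, Aoki=5, Ekwueme=6.
Group 1 (peak Aoki at position 5): ranking walks positions 5-6-4-3-2-1, expanding outward from the peak — single-peaked.
Group 2 (peak Chen at position 4): ranking walks positions 4-5-3-6-2-1, expanding outward from the peak — single-peaked.
Group 3 (peak Singh at position 2): ranking walks positions 2-1-3-4-5-6, expanding outward from the peak — single-peaked.
Group 4 (peak Ahmed at position 3): ranking walks positions 3-4-5-2-6-1, expanding outward from the peak — single-peaked.
Group 5 (peak Aoki at position 5): ranking walks positions 5-4-6-3-2-1, expanding outward from the peak — single-peaked.
Group 6 (peak Ekwueme at position 6): ranking walks positions 6-5-4-3-2-1, expanding outward from the peak — single-peaked.
Every ranking is single-peaked on this axis.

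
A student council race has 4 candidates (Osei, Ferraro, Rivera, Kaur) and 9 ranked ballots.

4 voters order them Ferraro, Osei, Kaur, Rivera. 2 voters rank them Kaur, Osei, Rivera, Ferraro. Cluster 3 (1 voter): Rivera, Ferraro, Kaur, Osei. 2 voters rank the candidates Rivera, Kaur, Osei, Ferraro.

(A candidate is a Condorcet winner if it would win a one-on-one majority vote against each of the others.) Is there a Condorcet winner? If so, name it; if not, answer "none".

none

Pairwise majorities:
Osei vs Ferraro: Ferraro wins 5–4.
Osei–Rivera: Osei 6–3.
Osei–Kaur: Kaur 5–4.
Ferraro vs Rivera: Rivera, 5–4.
Ferraro vs Kaur: Ferraro wins 5–4.
Rivera–Kaur: Kaur 6–3.
Each candidate drops at least one matchup (Osei loses to Ferraro; Ferraro loses to Rivera; Rivera loses to Osei; Kaur loses to Ferraro); the cycle Osei beats Rivera beats Ferraro beats Osei rules out a Condorcet winner.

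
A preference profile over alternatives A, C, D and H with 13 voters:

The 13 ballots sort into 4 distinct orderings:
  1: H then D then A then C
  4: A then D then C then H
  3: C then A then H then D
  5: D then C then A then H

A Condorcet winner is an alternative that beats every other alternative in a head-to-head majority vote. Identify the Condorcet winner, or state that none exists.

Check each pair by majority over 13 ballots:
A vs C: A preferred on 1+4 = 5 ballots; C wins 8–5.
A vs D: A preferred on 4+3 = 7 ballots; A wins 7–6.
A vs H: 12 to 1, A.
C vs D: C preferred on 3 ballots; D wins 10–3.
C vs H: C preferred on 4+3+5 = 12 ballots; C wins 12–1.
D vs H: 9 to 4, D.
No alternative is unbeaten: A loses to C; C loses to D; D loses to A; H loses to A. In particular A → D → C → A is a majority cycle — no Condorcet winner exists.

none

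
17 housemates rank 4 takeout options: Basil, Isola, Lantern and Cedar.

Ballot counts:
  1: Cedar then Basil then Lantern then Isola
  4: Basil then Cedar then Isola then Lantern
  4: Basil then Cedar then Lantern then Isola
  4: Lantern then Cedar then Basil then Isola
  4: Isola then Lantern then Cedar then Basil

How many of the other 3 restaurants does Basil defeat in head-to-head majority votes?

Basil against each rival (17 friends):
Basil vs Isola: Basil preferred on 1+4+4+4 = 13 ballots; Basil wins 13–4.
Basil vs Lantern: Basil is ranked higher on 1+4+4 = 9 ballots, Lantern on 8. Basil wins 9–8.
Basil vs Cedar: 8 to 9, Cedar.
Basil beats Isola, Lantern; loses to Cedar — 2 pairwise wins.

2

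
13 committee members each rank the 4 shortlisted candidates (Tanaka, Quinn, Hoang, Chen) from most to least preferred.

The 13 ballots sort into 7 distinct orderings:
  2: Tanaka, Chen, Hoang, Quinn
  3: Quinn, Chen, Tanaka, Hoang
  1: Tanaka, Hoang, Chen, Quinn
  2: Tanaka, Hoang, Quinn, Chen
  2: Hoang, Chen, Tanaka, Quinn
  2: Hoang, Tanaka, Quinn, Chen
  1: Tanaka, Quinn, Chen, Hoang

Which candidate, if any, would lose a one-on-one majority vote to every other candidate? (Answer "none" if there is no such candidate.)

Pairwise majorities:
Tanaka vs Quinn: 2+1+2+2+2+1 = 10 for Tanaka, 3 for Quinn — Tanaka by 10–3.
Tanaka vs Hoang: Tanaka is ranked higher on 2+3+1+2+1 = 9 ballots, Hoang on 4. Tanaka wins 9–4.
Tanaka vs Chen: Tanaka wins 8–5.
Quinn vs Hoang: Quinn preferred on 3+1 = 4 ballots; Hoang wins 9–4.
Quinn vs Chen: 8 to 5, Quinn.
Hoang vs Chen: 7 to 6, Hoang.
Only Chen has no wins; Chen is the Condorcet loser.

Chen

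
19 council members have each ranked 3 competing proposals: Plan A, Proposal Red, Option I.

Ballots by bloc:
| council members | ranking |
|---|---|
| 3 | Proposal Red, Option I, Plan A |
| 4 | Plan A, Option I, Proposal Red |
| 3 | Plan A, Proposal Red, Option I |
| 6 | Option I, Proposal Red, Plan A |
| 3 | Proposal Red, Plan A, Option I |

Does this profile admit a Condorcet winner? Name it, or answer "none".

none

Head-to-head results (19 council members):
Plan A vs Proposal Red: Plan A is ranked higher on 4+3 = 7 ballots, Proposal Red on 12. Proposal Red wins 12–7.
Plan A vs Option I: 4+3+3 = 10 for Plan A, 9 for Option I — Plan A by 10–9.
Proposal Red vs Option I: 9 to 10, Option I.
Every option loses at least once (Plan A loses to Proposal Red; Proposal Red loses to Option I; Option I loses to Plan A). The majority relation contains the cycle Plan A beats Option I beats Proposal Red beats Plan A, so there is no Condorcet winner.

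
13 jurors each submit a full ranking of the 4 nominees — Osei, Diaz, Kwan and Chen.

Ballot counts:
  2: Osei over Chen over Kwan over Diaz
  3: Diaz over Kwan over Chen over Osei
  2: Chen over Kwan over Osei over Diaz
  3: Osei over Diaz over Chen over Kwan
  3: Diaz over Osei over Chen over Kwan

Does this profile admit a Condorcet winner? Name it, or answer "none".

Head-to-head results (13 jurors):
Osei vs Diaz: Osei is ranked higher on 2+2+3 = 7 ballots, Diaz on 6. Osei wins 7–6.
Osei vs Kwan: Osei, 8–5.
Osei vs Chen: Osei is ranked higher on 2+3+3 = 8 ballots, Chen on 5. Osei wins 8–5.
Diaz–Kwan: Diaz 9–4.
Diaz–Chen: Diaz 9–4.
Kwan vs Chen: Chen wins 10–3.
Only Osei has no losses; Osei is the Condorcet winner.

Osei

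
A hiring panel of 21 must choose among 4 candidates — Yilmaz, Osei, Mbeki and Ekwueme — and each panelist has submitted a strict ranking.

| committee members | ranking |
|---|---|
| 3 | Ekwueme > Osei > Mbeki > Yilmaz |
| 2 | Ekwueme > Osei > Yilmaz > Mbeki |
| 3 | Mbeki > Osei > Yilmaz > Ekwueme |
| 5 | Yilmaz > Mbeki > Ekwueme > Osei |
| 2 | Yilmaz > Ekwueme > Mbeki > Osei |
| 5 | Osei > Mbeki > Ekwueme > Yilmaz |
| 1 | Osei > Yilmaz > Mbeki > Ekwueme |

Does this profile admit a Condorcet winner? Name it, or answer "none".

none

Check each pair by majority over 21 ballots:
Yilmaz vs Osei: 5+2 = 7 for Yilmaz, 14 for Osei — Osei by 14–7.
Yilmaz vs Mbeki: Yilmaz preferred on 2+5+2+1 = 10 ballots; Mbeki wins 11–10.
Yilmaz vs Ekwueme: Yilmaz preferred on 3+5+2+1 = 11 ballots; Yilmaz wins 11–10.
Osei vs Mbeki: Osei is ranked higher on 3+2+5+1 = 11 ballots, Mbeki on 10. Osei wins 11–10.
Osei vs Ekwueme: Osei preferred on 3+5+1 = 9 ballots; Ekwueme wins 12–9.
Mbeki vs Ekwueme: 14 to 7, Mbeki.
Each candidate drops at least one matchup (Yilmaz loses to Osei; Osei loses to Ekwueme; Mbeki loses to Osei; Ekwueme loses to Yilmaz); the cycle Yilmaz > Ekwueme > Osei > Yilmaz rules out a Condorcet winner.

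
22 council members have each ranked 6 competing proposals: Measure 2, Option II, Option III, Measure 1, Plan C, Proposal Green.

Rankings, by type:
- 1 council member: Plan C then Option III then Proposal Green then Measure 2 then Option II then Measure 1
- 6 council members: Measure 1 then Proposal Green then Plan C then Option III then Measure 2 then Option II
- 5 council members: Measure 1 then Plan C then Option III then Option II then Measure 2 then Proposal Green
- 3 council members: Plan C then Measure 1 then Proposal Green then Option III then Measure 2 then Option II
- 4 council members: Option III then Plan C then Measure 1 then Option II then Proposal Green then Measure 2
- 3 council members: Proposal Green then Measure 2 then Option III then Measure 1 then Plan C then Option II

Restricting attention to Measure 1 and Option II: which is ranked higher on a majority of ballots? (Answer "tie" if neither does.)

Measure 1

Ballots ranking Measure 1 above Option II: 6 + 5 + 3 + 4 + 3 = 21.
Ballots ranking Option II above Measure 1: 22 − 21 = 1.
Measure 1 wins the head-to-head 21–1.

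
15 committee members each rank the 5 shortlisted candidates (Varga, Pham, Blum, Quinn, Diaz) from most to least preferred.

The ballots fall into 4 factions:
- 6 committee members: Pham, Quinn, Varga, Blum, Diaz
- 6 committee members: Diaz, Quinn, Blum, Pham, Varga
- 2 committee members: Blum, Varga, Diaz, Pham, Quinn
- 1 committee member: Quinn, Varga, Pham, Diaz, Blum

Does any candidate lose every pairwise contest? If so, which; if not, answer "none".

none

Head-to-head results (15 committee members):
Varga vs Pham: Pham, 12–3.
Varga vs Blum: 6+1 = 7 for Varga, 8 for Blum — Blum by 8–7.
Varga vs Quinn: Quinn wins 13–2.
Varga vs Diaz: Varga wins 9–6.
Pham vs Blum: 7 to 8, Blum.
Pham vs Quinn: Pham wins 8–7.
Pham vs Diaz: Pham is ranked higher on 6+1 = 7 ballots, Diaz on 8. Diaz wins 8–7.
Blum–Quinn: Quinn 13–2.
Blum vs Diaz: Blum preferred on 6+2 = 8 ballots; Blum wins 8–7.
Quinn–Diaz: Diaz 8–7.
No candidate is winless: Varga beats Diaz; Pham beats Varga; Blum beats Varga; Quinn beats Varga; Diaz beats Pham. There is no Condorcet loser.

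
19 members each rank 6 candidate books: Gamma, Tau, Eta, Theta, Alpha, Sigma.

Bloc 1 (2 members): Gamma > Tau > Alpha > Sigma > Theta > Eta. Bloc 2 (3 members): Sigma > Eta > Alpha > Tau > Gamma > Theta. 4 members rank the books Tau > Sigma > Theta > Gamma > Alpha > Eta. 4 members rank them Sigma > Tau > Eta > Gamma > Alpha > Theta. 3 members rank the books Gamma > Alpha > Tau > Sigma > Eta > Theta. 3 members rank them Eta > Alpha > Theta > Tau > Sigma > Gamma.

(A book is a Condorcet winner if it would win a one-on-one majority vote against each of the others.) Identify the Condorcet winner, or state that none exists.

Tau

Head-to-head results (19 members):
Gamma vs Tau: Tau, 14–5.
Gamma vs Eta: Eta wins 10–9.
Gamma vs Theta: Gamma, 12–7.
Gamma–Alpha: Gamma 13–6.
Gamma vs Sigma: Sigma wins 14–5.
Tau–Eta: Tau 13–6.
Tau–Theta: Tau 16–3.
Tau vs Alpha: Tau, 10–9.
Tau vs Sigma: Tau wins 12–7.
Eta vs Theta: Eta wins 13–6.
Eta vs Alpha: Eta, 10–9.
Eta–Sigma: Sigma 16–3.
Theta vs Alpha: Alpha wins 15–4.
Theta vs Sigma: Sigma wins 16–3.
Alpha–Sigma: Sigma 11–8.
Tau beats each of Gamma, Eta, Theta, Alpha, Sigma — Tau is the Condorcet winner.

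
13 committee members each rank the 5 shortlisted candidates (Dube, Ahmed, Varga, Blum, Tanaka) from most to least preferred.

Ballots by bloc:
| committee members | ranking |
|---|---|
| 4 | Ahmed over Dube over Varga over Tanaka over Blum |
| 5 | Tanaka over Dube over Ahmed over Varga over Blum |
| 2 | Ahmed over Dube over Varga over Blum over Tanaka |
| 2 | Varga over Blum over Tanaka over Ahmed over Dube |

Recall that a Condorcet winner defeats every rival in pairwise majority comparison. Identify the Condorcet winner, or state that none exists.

Check each pair by majority over 13 ballots:
Dube vs Ahmed: 5 to 8, Ahmed.
Dube vs Varga: Dube is ranked higher on 4+5+2 = 11 ballots, Varga on 2. Dube wins 11–2.
Dube vs Blum: 4+5+2 = 11 for Dube, 2 for Blum — Dube by 11–2.
Dube vs Tanaka: Dube is ranked higher on 4+2 = 6 ballots, Tanaka on 7. Tanaka wins 7–6.
Ahmed vs Varga: 11 to 2, Ahmed.
Ahmed vs Blum: Ahmed preferred on 4+5+2 = 11 ballots; Ahmed wins 11–2.
Ahmed vs Tanaka: Ahmed is ranked higher on 4+2 = 6 ballots, Tanaka on 7. Tanaka wins 7–6.
Varga vs Blum: Varga preferred on 4+5+2+2 = 13 ballots; Varga wins 13–0.
Varga vs Tanaka: Varga is ranked higher on 4+2+2 = 8 ballots, Tanaka on 5. Varga wins 8–5.
Blum vs Tanaka: 4 to 9, Tanaka.
Each candidate drops at least one matchup (Dube loses to Ahmed; Ahmed loses to Tanaka; Varga loses to Dube; Blum loses to Dube; Tanaka loses to Varga); the cycle Dube beats Varga beats Tanaka beats Dube rules out a Condorcet winner.

none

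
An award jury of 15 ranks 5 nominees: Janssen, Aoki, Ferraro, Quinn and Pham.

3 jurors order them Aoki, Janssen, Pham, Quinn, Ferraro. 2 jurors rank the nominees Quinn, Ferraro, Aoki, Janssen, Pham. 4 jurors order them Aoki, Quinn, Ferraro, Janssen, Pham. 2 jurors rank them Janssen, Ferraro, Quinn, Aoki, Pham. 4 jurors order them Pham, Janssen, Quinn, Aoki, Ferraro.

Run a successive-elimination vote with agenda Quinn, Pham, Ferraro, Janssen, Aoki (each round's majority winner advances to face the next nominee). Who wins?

Aoki

Round 1: Quinn vs Pham — 8–7, Quinn advances.
Round 2: Quinn vs Ferraro — 13–2, Quinn advances.
Round 3: Quinn vs Janssen — 6–9, Janssen advances.
Round 4: Janssen vs Aoki — 6–9, Aoki advances.
The agenda winner is Aoki.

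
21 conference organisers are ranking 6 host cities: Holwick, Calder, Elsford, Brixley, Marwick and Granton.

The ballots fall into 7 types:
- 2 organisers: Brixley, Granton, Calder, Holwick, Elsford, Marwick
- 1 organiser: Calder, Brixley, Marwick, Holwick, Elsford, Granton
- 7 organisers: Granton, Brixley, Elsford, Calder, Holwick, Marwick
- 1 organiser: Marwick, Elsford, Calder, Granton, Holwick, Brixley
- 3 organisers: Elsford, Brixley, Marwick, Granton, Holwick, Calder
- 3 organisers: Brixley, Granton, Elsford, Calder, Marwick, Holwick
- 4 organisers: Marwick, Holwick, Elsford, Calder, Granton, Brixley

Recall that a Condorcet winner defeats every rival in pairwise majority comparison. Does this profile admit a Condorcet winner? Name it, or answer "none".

Granton

Pairwise majorities:
Holwick vs Calder: Holwick preferred on 3+4 = 7 ballots; Calder wins 14–7.
Holwick vs Elsford: Holwick is ranked higher on 2+1+4 = 7 ballots, Elsford on 14. Elsford wins 14–7.
Holwick vs Brixley: Holwick preferred on 1+4 = 5 ballots; Brixley wins 16–5.
Holwick vs Marwick: Holwick is ranked higher on 2+7 = 9 ballots, Marwick on 12. Marwick wins 12–9.
Holwick vs Granton: 5 to 16, Granton.
Calder vs Elsford: Calder is ranked higher on 2+1 = 3 ballots, Elsford on 18. Elsford wins 18–3.
Calder vs Brixley: 6 to 15, Brixley.
Calder vs Marwick: 2+1+7+3 = 13 for Calder, 8 for Marwick — Calder by 13–8.
Calder vs Granton: 6 to 15, Granton.
Elsford vs Brixley: Elsford is ranked higher on 1+3+4 = 8 ballots, Brixley on 13. Brixley wins 13–8.
Elsford vs Marwick: 15 to 6, Elsford.
Elsford vs Granton: Elsford preferred on 1+1+3+4 = 9 ballots; Granton wins 12–9.
Brixley vs Marwick: 16 to 5, Brixley.
Brixley vs Granton: Brixley is ranked higher on 2+1+3+3 = 9 ballots, Granton on 12. Granton wins 12–9.
Marwick vs Granton: Marwick preferred on 1+1+3+4 = 9 ballots; Granton wins 12–9.
Granton wins every pairwise contest, so Granton is the Condorcet winner.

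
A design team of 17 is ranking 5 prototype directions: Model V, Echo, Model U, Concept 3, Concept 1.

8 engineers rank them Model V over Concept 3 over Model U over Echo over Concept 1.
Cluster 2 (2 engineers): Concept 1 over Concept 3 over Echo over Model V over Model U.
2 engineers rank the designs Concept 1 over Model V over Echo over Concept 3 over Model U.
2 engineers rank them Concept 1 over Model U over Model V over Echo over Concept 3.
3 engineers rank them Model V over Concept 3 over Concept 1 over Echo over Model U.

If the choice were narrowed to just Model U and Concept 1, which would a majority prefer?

Concept 1

Ballots ranking Model U above Concept 1: 8.
Ballots ranking Concept 1 above Model U: 17 − 8 = 9.
Concept 1 wins the head-to-head 9–8.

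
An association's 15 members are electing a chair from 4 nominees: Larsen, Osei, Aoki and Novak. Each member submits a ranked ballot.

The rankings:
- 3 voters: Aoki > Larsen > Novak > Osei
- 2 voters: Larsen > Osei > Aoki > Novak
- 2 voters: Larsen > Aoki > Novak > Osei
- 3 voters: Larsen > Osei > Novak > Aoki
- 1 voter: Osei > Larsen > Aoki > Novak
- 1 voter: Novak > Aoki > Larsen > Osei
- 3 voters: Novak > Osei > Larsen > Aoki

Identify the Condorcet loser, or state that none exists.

Head-to-head results (15 voters):
Larsen–Osei: Larsen 11–4.
Larsen vs Aoki: Larsen wins 11–4.
Larsen vs Novak: 3+2+2+3+1 = 11 for Larsen, 4 for Novak — Larsen by 11–4.
Osei vs Aoki: 9 to 6, Osei.
Osei vs Novak: Novak, 9–6.
Aoki vs Novak: 8 to 7, Aoki.
Each candidate has at least one pairwise win (Larsen beats Osei; Osei beats Aoki; Aoki beats Novak; Novak beats Osei) — no Condorcet loser.

none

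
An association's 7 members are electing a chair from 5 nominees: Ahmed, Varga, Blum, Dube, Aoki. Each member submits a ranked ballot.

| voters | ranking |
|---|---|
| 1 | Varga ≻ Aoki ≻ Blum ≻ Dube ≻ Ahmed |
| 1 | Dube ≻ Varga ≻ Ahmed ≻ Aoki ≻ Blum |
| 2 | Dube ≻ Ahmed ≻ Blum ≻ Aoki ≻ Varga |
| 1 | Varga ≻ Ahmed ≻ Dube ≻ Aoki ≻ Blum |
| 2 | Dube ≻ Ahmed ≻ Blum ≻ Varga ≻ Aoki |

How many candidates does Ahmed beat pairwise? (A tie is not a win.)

Ahmed against each rival (7 voters):
Ahmed vs Varga: Ahmed wins 4–3.
Ahmed vs Blum: Ahmed wins 6–1.
Ahmed vs Dube: Dube, 6–1.
Ahmed vs Aoki: Ahmed preferred on 1+2+1+2 = 6 ballots; Ahmed wins 6–1.
Ahmed beats Varga, Blum, Aoki; loses to Dube — 3 pairwise wins.

3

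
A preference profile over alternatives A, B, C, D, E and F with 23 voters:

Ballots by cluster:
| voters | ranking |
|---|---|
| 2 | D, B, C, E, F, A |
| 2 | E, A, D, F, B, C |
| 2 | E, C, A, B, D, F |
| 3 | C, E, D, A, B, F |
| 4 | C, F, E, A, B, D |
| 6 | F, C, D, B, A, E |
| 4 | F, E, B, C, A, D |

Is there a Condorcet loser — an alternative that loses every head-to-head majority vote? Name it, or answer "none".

none

Pairwise majorities:
A vs B: 2+2+3+4 = 11 for A, 12 for B — B by 12–11.
A vs C: 2 for A, 21 for C — C by 21–2.
A vs D: A wins 12–11.
A vs E: E, 17–6.
A vs F: F, 16–7.
B vs C: 2+2+4 = 8 for B, 15 for C — C by 15–8.
B vs D: B preferred on 2+4+4 = 10 ballots; D wins 13–10.
B vs E: B is ranked higher on 2+6 = 8 ballots, E on 15. E wins 15–8.
B vs F: F, 16–7.
C vs D: C wins 19–4.
C vs E: 2+3+4+6 = 15 for C, 8 for E — C by 15–8.
C vs F: F wins 12–11.
D vs E: E, 15–8.
D vs F: 9 to 14, F.
E vs F: F wins 14–9.
No alternative is winless: A beats D; B beats A; C beats A; D beats B; E beats A; F beats A. There is no Condorcet loser.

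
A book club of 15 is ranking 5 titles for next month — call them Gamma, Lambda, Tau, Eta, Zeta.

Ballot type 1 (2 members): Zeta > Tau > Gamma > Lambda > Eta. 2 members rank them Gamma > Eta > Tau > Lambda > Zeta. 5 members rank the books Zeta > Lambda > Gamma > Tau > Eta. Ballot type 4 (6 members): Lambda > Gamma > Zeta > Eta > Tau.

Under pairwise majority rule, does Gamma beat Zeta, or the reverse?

Gamma

Ballots ranking Gamma above Zeta: 2 + 6 = 8.
Ballots ranking Zeta above Gamma: 15 − 8 = 7.
Gamma wins the head-to-head 8–7.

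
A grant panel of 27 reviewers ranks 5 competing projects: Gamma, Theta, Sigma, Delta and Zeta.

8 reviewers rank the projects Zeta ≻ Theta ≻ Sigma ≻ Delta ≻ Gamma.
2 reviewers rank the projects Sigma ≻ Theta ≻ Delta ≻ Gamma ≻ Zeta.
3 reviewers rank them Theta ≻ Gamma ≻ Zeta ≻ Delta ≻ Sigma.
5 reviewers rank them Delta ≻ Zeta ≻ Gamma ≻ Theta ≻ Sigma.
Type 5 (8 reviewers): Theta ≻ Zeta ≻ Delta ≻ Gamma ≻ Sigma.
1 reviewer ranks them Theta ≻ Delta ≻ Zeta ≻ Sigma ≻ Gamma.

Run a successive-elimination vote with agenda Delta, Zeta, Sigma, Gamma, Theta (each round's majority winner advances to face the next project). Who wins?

Theta

Round 1: Delta vs Zeta — 8–19, Zeta advances.
Round 2: Zeta vs Sigma — 25–2, Zeta advances.
Round 3: Zeta vs Gamma — 22–5, Zeta advances.
Round 4: Zeta vs Theta — 13–14, Theta advances.
The agenda winner is Theta.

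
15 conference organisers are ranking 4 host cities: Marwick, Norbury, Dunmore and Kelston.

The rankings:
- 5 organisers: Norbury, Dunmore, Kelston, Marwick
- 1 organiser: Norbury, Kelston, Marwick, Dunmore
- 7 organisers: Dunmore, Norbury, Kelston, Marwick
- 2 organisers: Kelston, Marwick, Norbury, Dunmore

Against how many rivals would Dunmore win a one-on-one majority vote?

2

Dunmore against each rival (15 organisers):
Dunmore vs Marwick: Dunmore wins 12–3.
Dunmore–Norbury: Norbury 8–7.
Dunmore vs Kelston: Dunmore, 12–3.
Dunmore beats Marwick, Kelston; loses to Norbury — 2 pairwise wins.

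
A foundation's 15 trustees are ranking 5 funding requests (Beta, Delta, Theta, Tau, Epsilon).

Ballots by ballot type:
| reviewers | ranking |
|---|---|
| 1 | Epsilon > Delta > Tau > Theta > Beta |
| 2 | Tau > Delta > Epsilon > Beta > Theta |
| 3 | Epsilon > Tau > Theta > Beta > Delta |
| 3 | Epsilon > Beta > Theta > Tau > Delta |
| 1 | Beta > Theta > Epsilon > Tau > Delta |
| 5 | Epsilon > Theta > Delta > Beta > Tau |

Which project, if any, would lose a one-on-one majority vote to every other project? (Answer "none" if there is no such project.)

Pairwise majorities:
Beta vs Delta: Beta is ranked higher on 3+3+1 = 7 ballots, Delta on 8. Delta wins 8–7.
Beta vs Theta: Beta is ranked higher on 2+3+1 = 6 ballots, Theta on 9. Theta wins 9–6.
Beta vs Tau: 9 to 6, Beta.
Beta vs Epsilon: Epsilon, 14–1.
Delta vs Theta: Theta wins 12–3.
Delta vs Tau: 6 to 9, Tau.
Delta vs Epsilon: Epsilon, 13–2.
Theta vs Tau: Theta, 9–6.
Theta vs Epsilon: Epsilon wins 14–1.
Tau vs Epsilon: 2 for Tau, 13 for Epsilon — Epsilon by 13–2.
No project is winless: Beta beats Tau; Delta beats Beta; Theta beats Beta; Tau beats Delta; Epsilon beats Beta. There is no Condorcet loser.

none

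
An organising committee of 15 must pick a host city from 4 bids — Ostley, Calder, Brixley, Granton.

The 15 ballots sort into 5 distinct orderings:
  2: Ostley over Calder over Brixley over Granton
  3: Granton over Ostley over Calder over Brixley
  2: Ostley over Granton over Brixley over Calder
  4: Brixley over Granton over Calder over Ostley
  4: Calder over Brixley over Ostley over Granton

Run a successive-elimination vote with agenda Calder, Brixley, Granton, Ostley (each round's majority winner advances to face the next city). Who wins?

Ostley

Round 1: Calder vs Brixley — 9–6, Calder advances.
Round 2: Calder vs Granton — 6–9, Granton advances.
Round 3: Granton vs Ostley — 7–8, Ostley advances.
Ostley survives the agenda.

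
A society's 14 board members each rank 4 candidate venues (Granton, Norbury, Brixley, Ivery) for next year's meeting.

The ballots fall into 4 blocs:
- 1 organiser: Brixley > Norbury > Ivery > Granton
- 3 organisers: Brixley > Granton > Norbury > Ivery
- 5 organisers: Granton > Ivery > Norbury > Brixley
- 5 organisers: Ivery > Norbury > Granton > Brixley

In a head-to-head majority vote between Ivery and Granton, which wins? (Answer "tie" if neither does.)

Granton

Ballots ranking Ivery above Granton: 1 + 5 = 6.
Ballots ranking Granton above Ivery: 14 − 6 = 8.
Granton wins the head-to-head 8–6.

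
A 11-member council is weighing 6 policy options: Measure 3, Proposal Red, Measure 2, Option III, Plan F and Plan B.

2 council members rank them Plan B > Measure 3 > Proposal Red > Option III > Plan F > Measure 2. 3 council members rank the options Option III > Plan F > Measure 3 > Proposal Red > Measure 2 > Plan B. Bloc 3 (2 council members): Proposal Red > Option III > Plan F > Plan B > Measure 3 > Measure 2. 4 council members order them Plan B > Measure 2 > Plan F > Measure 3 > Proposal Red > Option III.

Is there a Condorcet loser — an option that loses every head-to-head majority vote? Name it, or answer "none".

Measure 2

Pairwise majorities:
Measure 3 vs Proposal Red: 9 to 2, Measure 3.
Measure 3 vs Measure 2: Measure 3 is ranked higher on 2+3+2 = 7 ballots, Measure 2 on 4. Measure 3 wins 7–4.
Measure 3 vs Option III: Measure 3 wins 6–5.
Measure 3 vs Plan F: Measure 3 preferred on 2 ballots; Plan F wins 9–2.
Measure 3 vs Plan B: Plan B, 8–3.
Proposal Red–Measure 2: Proposal Red 7–4.
Proposal Red vs Option III: 8 to 3, Proposal Red.
Proposal Red vs Plan F: Plan F wins 7–4.
Proposal Red vs Plan B: Plan B, 6–5.
Measure 2 vs Option III: Measure 2 preferred on 4 ballots; Option III wins 7–4.
Measure 2 vs Plan F: Measure 2 preferred on 4 ballots; Plan F wins 7–4.
Measure 2 vs Plan B: 3 for Measure 2, 8 for Plan B — Plan B by 8–3.
Option III vs Plan F: Option III, 7–4.
Option III vs Plan B: Option III is ranked higher on 3+2 = 5 ballots, Plan B on 6. Plan B wins 6–5.
Plan F vs Plan B: 5 to 6, Plan B.
Only Measure 2 has no wins; Measure 2 is the Condorcet loser.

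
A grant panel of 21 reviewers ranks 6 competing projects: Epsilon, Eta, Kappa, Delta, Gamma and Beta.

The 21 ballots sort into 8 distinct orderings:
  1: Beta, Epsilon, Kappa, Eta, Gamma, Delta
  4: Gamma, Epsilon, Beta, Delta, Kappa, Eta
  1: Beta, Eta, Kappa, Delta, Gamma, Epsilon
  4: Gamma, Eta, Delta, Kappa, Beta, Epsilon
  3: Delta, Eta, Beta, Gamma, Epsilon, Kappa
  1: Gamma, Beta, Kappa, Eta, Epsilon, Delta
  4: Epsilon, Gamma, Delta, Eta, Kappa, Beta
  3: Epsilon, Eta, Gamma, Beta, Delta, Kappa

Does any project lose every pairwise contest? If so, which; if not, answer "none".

Kappa

Head-to-head results (21 reviewers):
Epsilon vs Eta: 12 to 9, Epsilon.
Epsilon–Kappa: Epsilon 15–6.
Epsilon vs Delta: Epsilon wins 13–8.
Epsilon vs Gamma: 1+4+3 = 8 for Epsilon, 13 for Gamma — Gamma by 13–8.
Epsilon vs Beta: 4+4+3 = 11 for Epsilon, 10 for Beta — Epsilon by 11–10.
Eta vs Kappa: Eta, 15–6.
Eta vs Delta: Delta wins 11–10.
Eta vs Gamma: Gamma, 13–8.
Eta vs Beta: Eta wins 14–7.
Kappa vs Delta: 3 to 18, Delta.
Kappa–Gamma: Gamma 19–2.
Kappa vs Beta: Beta, 13–8.
Delta–Gamma: Gamma 17–4.
Delta–Beta: Delta 11–10.
Gamma vs Beta: Gamma is ranked higher on 4+4+1+4+3 = 16 ballots, Beta on 5. Gamma wins 16–5.
Only Kappa has no wins; Kappa is the Condorcet loser.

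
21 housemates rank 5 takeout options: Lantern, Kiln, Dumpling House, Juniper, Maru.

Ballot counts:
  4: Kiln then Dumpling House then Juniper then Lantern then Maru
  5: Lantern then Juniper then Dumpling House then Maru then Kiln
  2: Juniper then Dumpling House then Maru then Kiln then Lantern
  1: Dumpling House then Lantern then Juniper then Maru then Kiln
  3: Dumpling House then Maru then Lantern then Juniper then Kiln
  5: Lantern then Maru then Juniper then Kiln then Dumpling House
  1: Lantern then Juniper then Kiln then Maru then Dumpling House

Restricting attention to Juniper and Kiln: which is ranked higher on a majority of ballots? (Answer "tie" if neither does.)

Ballots ranking Juniper above Kiln: 5 + 2 + 1 + 3 + 5 + 1 = 17.
Ballots ranking Kiln above Juniper: 21 − 17 = 4.
Juniper wins the head-to-head 17–4.

Juniper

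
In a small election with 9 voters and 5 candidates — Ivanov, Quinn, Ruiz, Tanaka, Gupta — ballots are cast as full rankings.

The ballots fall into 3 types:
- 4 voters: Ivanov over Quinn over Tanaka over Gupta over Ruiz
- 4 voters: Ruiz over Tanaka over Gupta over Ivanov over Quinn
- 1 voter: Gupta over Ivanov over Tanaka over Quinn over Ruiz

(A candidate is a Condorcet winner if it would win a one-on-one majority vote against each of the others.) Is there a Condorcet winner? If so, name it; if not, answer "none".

Check each pair by majority over 9 ballots:
Ivanov vs Quinn: Ivanov wins 9–0.
Ivanov vs Ruiz: Ivanov wins 5–4.
Ivanov vs Tanaka: Ivanov, 5–4.
Ivanov–Gupta: Gupta 5–4.
Quinn vs Ruiz: Quinn, 5–4.
Quinn vs Tanaka: Tanaka wins 5–4.
Quinn vs Gupta: Gupta wins 5–4.
Ruiz vs Tanaka: Tanaka, 5–4.
Ruiz–Gupta: Gupta 5–4.
Tanaka–Gupta: Tanaka 8–1.
Every candidate loses at least once (Ivanov loses to Gupta; Quinn loses to Ivanov; Ruiz loses to Ivanov; Tanaka loses to Ivanov; Gupta loses to Tanaka). The majority relation contains the cycle Ivanov beats Tanaka beats Gupta beats Ivanov, so there is no Condorcet winner.

none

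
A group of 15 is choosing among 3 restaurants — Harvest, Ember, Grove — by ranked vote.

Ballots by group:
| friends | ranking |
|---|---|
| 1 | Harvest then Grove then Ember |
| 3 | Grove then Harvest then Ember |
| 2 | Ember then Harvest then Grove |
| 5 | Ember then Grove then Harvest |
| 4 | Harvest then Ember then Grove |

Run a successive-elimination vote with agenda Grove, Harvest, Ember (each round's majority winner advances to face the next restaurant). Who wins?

Ember

Round 1: Grove vs Harvest — 8–7, Grove advances.
Round 2: Grove vs Ember — 4–11, Ember advances.
The agenda winner is Ember.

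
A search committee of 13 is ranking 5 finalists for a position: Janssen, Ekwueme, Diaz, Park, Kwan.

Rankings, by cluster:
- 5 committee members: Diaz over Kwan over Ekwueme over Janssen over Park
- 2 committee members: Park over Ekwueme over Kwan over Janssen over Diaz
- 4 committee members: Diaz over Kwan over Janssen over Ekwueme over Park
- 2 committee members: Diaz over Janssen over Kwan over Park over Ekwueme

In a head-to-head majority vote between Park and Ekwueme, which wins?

Ballots ranking Park above Ekwueme: 2 + 2 = 4.
Ballots ranking Ekwueme above Park: 13 − 4 = 9.
Ekwueme wins the head-to-head 9–4.

Ekwueme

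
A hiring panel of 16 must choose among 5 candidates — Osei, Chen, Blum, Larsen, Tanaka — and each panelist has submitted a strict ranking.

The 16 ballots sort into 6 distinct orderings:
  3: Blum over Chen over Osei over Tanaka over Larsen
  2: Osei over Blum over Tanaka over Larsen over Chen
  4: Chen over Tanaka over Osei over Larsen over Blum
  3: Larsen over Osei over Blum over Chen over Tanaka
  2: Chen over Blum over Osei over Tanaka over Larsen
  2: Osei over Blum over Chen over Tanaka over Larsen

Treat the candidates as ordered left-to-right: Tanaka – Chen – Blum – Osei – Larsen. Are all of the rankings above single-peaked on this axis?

Axis positions: Tanaka=1, Chen=2, Blum=3, Osei=4, Larsen=5.
Bloc 1 (peak Blum at position 3): ranking walks positions 3-2-4-1-5, expanding outward from the peak — single-peaked.
Bloc 2: ranking walks positions 4-3-1-5-2; Tanaka is ranked above Chen even though Chen lies between Tanaka and the peak Osei on the axis — preferences dip and rise again. Not single-peaked.
Bloc 3: ranking walks positions 2-1-4-5-3; Osei is ranked above Blum even though Blum lies between Osei and the peak Chen on the axis — preferences dip and rise again. Not single-peaked.
Bloc 4 (peak Larsen at position 5): ranking walks positions 5-4-3-2-1, expanding outward from the peak — single-peaked.
Bloc 5 (peak Chen at position 2): ranking walks positions 2-3-4-1-5, expanding outward from the peak — single-peaked.
Bloc 6 (peak Osei at position 4): ranking walks positions 4-3-2-1-5, expanding outward from the peak — single-peaked.
Bloc 2 violates single-peakedness, so the profile is not single-peaked on this axis.

no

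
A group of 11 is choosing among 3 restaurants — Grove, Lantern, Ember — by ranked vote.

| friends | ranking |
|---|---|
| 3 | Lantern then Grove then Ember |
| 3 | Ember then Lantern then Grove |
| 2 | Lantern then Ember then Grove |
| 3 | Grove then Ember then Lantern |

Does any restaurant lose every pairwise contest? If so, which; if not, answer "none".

Head-to-head results (11 friends):
Grove vs Lantern: 3 for Grove, 8 for Lantern — Lantern by 8–3.
Grove–Ember: Grove 6–5.
Lantern vs Ember: Lantern preferred on 3+2 = 5 ballots; Ember wins 6–5.
Each restaurant has at least one pairwise win (Grove beats Ember; Lantern beats Grove; Ember beats Lantern) — no Condorcet loser.

none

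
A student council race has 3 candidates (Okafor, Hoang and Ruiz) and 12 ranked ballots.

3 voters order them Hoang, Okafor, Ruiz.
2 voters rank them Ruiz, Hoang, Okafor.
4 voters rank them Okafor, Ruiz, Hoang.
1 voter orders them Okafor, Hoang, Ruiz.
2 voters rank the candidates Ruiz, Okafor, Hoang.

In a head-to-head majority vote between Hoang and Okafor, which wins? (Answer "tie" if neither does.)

Okafor

Ballots ranking Hoang above Okafor: 3 + 2 = 5.
Ballots ranking Okafor above Hoang: 12 − 5 = 7.
Okafor wins the head-to-head 7–5.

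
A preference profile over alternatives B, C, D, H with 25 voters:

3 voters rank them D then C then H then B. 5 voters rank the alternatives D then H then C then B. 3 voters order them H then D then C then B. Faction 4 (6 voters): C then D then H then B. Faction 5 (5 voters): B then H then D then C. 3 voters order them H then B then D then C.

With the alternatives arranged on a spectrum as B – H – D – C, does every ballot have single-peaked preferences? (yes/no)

Axis positions: B=1, H=2, D=3, C=4.
Faction 1 (peak D at position 3): ranking walks positions 3-4-2-1, expanding outward from the peak — single-peaked.
Faction 2 (peak D at position 3): ranking walks positions 3-2-4-1, expanding outward from the peak — single-peaked.
Faction 3 (peak H at position 2): ranking walks positions 2-3-4-1, expanding outward from the peak — single-peaked.
Faction 4 (peak C at position 4): ranking walks positions 4-3-2-1, expanding outward from the peak — single-peaked.
Faction 5 (peak B at position 1): ranking walks positions 1-2-3-4, expanding outward from the peak — single-peaked.
Faction 6 (peak H at position 2): ranking walks positions 2-1-3-4, expanding outward from the peak — single-peaked.
Every ranking is single-peaked on this axis.

yes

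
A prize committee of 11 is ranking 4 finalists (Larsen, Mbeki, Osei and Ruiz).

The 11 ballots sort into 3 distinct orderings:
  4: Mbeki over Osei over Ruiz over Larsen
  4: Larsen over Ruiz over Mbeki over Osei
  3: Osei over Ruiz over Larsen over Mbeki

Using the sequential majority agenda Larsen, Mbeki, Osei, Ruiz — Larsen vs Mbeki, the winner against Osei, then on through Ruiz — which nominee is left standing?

Round 1: Larsen vs Mbeki — 7–4, Larsen advances.
Round 2: Larsen vs Osei — 4–7, Osei advances.
Round 3: Osei vs Ruiz — 7–4, Osei advances.
Osei survives the agenda.

Osei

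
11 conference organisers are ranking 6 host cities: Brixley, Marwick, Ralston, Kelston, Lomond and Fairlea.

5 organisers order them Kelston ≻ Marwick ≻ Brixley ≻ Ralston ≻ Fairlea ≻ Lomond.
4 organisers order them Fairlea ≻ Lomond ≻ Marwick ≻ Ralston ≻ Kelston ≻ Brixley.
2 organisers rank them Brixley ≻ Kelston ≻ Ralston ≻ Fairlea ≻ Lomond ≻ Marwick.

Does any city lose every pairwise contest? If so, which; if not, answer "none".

none

Head-to-head results (11 organisers):
Brixley–Marwick: Marwick 9–2.
Brixley vs Ralston: Brixley wins 7–4.
Brixley vs Kelston: 2 for Brixley, 9 for Kelston — Kelston by 9–2.
Brixley–Lomond: Brixley 7–4.
Brixley vs Fairlea: Brixley is ranked higher on 5+2 = 7 ballots, Fairlea on 4. Brixley wins 7–4.
Marwick–Ralston: Marwick 9–2.
Marwick vs Kelston: Marwick is ranked higher on 4 ballots, Kelston on 7. Kelston wins 7–4.
Marwick vs Lomond: Lomond, 6–5.
Marwick vs Fairlea: Fairlea wins 6–5.
Ralston–Kelston: Kelston 7–4.
Ralston vs Lomond: Ralston preferred on 5+2 = 7 ballots; Ralston wins 7–4.
Ralston vs Fairlea: Ralston wins 7–4.
Kelston vs Lomond: 5+2 = 7 for Kelston, 4 for Lomond — Kelston by 7–4.
Kelston vs Fairlea: Kelston wins 7–4.
Lomond vs Fairlea: Lomond is ranked higher on 0 ballots, Fairlea on 11. Fairlea wins 11–0.
Each city has at least one pairwise win (Brixley beats Ralston; Marwick beats Brixley; Ralston beats Lomond; Kelston beats Brixley; Lomond beats Marwick; Fairlea beats Marwick) — no Condorcet loser.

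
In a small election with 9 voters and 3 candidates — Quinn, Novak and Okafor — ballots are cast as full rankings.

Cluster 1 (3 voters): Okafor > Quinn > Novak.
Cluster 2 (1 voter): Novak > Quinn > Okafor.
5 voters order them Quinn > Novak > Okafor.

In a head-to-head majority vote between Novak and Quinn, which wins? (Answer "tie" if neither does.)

Ballots ranking Novak above Quinn: 1.
Ballots ranking Quinn above Novak: 9 − 1 = 8.
Quinn wins the head-to-head 8–1.

Quinn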